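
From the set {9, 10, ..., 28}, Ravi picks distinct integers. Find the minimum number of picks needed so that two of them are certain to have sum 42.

14

Two chosen integers sum to 42 exactly when both halves of some pair {x, 42−x} with 14 ≤ x ≤ 42−x ≤ 28 are chosen — 7 such pairs.
The remaining 6 elements (those with no distinct partner in range) can never complete a 42-sum, so the worst case takes all of them and one from each pair: 6 + 7 = 13.
By pigeonhole, the 14th integer has to be the second member of some pair, so 13 + 1 = 14.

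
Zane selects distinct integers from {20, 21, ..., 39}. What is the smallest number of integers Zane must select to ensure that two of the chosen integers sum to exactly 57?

Two chosen integers sum to 57 exactly when both halves of some pair {x, 57−x} with 20 ≤ x ≤ 57−x ≤ 37 are chosen — 9 such pairs.
The remaining 2 elements (those with no distinct partner in range) can never complete a 57-sum, so the worst case takes all of them and one from each pair: 2 + 9 = 11.
By pigeonhole, the 12th integer has to be the second member of some pair, so 11 + 1 = 12.

12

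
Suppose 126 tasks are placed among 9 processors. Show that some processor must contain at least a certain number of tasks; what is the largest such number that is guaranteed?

14

By the pigeonhole principle, the 9 processors are the holes and the 126 tasks are the pigeons.
If every processor held at most 13 tasks, the total would be at most 9 × 13 = 117, which is less than 126.
So some processor holds at least ⌈126/9⌉ = 14 tasks.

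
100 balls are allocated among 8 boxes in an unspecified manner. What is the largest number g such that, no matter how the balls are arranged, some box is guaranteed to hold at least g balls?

13

By the pigeonhole principle, the 8 boxes are the holes and the 100 balls are the pigeons.
If every box held at most 12 balls, the total would be at most 8 × 12 = 96, which is less than 100.
So some box holds at least ⌈100/8⌉ = 13 balls.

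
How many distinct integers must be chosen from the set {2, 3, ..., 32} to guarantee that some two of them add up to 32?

18

A set avoiding the sum 32 can contain at most one of each pair {x, 32−x}, plus the 3 elements whose complement lies outside the range or equal to its own complement.
The integers 16, …, 32 (17 of them) are such a set: any two sum to at least 16+17 = 33 > 32.
Pigeonhole: any 18th integer completes one of the 14 pairs, so 18 choices force a sum of 32.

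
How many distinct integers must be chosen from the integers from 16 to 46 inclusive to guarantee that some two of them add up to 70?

21

Two chosen integers sum to 70 exactly when both halves of some pair {x, 70−x} with 24 ≤ x ≤ 70−x ≤ 46 are chosen — 11 such pairs.
The remaining 9 elements (those with no distinct partner in range) can never complete a 70-sum, so the worst case takes all of them and one from each pair: 9 + 11 = 20.
By pigeonhole, the 21st integer has to be the second member of some pair, so 20 + 1 = 21.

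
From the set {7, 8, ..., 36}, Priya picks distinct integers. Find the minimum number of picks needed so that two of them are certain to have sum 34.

Group the elements by complementary pair {x, 34−x}: {7,27}, {8,26}, {9,25}, …, giving 10 two-element pairs, the single value 17 (it cannot pair with itself since the integers are distinct), and 9 integers whose partner 34−x falls outside [7,36].
By pigeonhole, treating each of those 20 groups as a pigeonhole, one can pick one integer per group — 20 integers — with no two summing to 34.
The 21st integer lands in an occupied pair, forcing a sum of 34.

21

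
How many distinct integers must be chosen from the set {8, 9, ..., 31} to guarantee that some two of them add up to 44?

16

Two chosen integers sum to 44 exactly when both halves of some pair {x, 44−x} with 13 ≤ x ≤ 44−x ≤ 31 are chosen — 9 such pairs.
The remaining 6 elements (those with no distinct partner in range) can never complete a 44-sum, so the worst case takes all of them and one from each pair: 6 + 9 = 15.
The 16th integer has to be the second member of some pair, so 15 + 1 = 16.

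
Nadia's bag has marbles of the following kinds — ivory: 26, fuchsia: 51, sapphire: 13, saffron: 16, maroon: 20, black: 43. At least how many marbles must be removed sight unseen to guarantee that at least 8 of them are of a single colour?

Pigeonhole: the 6 colours are the holes; the marbles drawn are the pigeons.
To avoid 8 of any one colour, the worst case takes at most 7 of each colour.
That gives 7 + 7 + 7 + 7 + 7 + 7 = 42 marbles with no colour reaching 8.
The next marble forces some colour to 8, so 42 + 1 = 43.

43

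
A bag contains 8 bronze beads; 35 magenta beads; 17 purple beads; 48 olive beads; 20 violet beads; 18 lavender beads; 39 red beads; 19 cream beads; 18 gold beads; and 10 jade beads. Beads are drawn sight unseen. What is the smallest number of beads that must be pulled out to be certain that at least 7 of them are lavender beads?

In the worst case for collecting lavender beads, every non-lavender bead comes out first.
There are 8 + 35 + 17 + 48 + 20 + 39 + 19 + 18 + 10 = 214 non-lavender beads altogether.
After those, each further bead must be lavender, so 214 + 7 = 221 draws guarantee 7 lavender beads.

221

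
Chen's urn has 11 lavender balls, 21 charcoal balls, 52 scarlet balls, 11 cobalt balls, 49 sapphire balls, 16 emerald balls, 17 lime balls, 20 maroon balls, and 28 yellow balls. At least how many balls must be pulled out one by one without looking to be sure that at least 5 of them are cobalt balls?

219

In the worst case for collecting cobalt balls, every non-cobalt ball comes out first.
There are 11 + 21 + 52 + 49 + 16 + 17 + 20 + 28 = 214 non-cobalt balls altogether.
After those, each further ball must be cobalt, so 214 + 5 = 219 draws guarantee 5 cobalt balls.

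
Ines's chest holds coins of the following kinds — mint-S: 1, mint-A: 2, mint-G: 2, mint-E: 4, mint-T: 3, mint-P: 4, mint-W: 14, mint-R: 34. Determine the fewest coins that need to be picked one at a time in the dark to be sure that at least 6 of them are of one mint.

27

Put each drawn coin into a box by mint. The largest draw with every box below 6 takes min(count, 5) from each mint; mints with fewer than 5 contribute all they have.
Σ min(cᵢ, 5) = 1 + 2 + 2 + 4 + 3 + 4 + 5 + 5 = 26.
Draw number 26 + 1 = 27 must push one box to 6.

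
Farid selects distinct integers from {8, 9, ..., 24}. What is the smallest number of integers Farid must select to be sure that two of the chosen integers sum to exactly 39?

13

A set avoiding the sum 39 can contain at most one of each pair {x, 39−x}, plus the 7 elements whose complement lies outside the range.
The integers 8, …, 19 (12 of them) are such a set: any two sum to at least 8+9 = 17 and at most 18+19 = 37 < 39.
Pigeonhole: any 13th integer completes one of the 5 pairs, so 13 choices force a sum of 39.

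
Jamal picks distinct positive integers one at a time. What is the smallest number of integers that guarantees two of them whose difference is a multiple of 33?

Integers whose pairwise differences are multiples of 33 are exactly those sharing a remainder mod 33. The 33 residue classes mod 33 are the pigeonholes.
With 33 integers one could put 1 in each residue class and have no class reach 2.
The 34th integer pushes some class to 2, so 33·1 + 1 = 34.

34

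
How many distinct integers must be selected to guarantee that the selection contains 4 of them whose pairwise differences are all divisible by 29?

Integers whose pairwise differences are multiples of 29 are exactly those sharing a remainder mod 29. Pigeonhole: the 29 residue classes mod 29 are the pigeonholes.
With 87 integers one could put 3 in each residue class and have no class reach 4.
The 88th integer pushes some class to 4, so 29·3 + 1 = 88.

88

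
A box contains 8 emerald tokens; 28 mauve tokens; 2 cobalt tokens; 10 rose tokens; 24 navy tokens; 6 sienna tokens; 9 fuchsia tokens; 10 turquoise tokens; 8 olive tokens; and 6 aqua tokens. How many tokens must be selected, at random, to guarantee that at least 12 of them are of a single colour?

82

An adversary could hand out at most 11 tokens per colour (8 colours run out sooner): 8 + 11 + 2 + 10 + 11 + 6 + 9 + 10 + 8 + 6 = 81 tokens and still no colour has 12.
By the pigeonhole principle, one more token lands in a colour already at 11, so 82 draws are enough and 81 are not.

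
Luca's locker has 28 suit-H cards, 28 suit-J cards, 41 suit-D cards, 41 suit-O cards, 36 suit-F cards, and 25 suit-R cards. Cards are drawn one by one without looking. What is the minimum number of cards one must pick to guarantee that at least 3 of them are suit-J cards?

174

In the worst case for collecting suit-J cards, every non-suit-J card comes out first.
There are 28 + 41 + 41 + 36 + 25 = 171 non-suit-J cards altogether.
After those, each further card must be suit-J, so 171 + 3 = 174 draws guarantee 3 suit-J cards.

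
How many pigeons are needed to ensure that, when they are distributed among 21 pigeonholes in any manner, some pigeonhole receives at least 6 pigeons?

With 105 pigeons one could put exactly 5 in each of the 21 pigeonholes, and no pigeonhole would reach 6.
By pigeonhole, one more pigeon must land in a pigeonhole that already has 5, giving it 6.
So 21 × 5 + 1 = 106 pigeons are required.

106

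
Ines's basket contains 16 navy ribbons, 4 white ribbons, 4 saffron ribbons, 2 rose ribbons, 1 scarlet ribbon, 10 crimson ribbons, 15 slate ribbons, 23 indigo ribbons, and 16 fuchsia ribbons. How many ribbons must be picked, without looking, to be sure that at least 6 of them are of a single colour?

By the pigeonhole principle, put each drawn ribbon into a box by colour. The largest draw with every box below 6 takes min(count, 5) from each colour; colours with fewer than 5 contribute all they have.
Σ min(cᵢ, 5) = 5 + 4 + 4 + 2 + 1 + 5 + 5 + 5 + 5 = 36.
Draw number 36 + 1 = 37 must push one box to 6.

37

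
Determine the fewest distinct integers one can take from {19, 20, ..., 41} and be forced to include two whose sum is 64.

Group the elements by complementary pair {x, 64−x}: {23,41}, {24,40}, {25,39}, …, giving 9 two-element pairs, the single value 32 (it cannot pair with itself since the integers are distinct), and 4 integers whose partner 64−x falls outside [19,41].
Treating each of those 14 groups as a pigeonhole, one can pick one integer per group — 14 integers — with no two summing to 64.
The 15th integer lands in an occupied pair, forcing a sum of 64.

15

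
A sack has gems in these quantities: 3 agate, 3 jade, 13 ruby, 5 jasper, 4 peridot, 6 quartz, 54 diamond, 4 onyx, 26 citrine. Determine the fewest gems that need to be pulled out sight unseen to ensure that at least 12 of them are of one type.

59

An adversary could hand out at most 11 gems per type (6 types run out sooner): 3 + 3 + 11 + 5 + 4 + 6 + 11 + 4 + 11 = 58 gems and still no type has 12.
Pigeonhole: one more gem lands in a type already at 11, so 59 draws are enough and 58 are not.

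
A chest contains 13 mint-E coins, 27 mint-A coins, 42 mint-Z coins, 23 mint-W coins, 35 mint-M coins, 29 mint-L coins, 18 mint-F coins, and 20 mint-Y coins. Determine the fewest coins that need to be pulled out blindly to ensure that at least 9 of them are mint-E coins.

203

In the worst case for collecting mint-E coins, every non-mint-E coin comes out first.
There are 27 + 42 + 23 + 35 + 29 + 18 + 20 = 194 non-mint-E coins altogether.
After those, each further coin must be mint-E, so 194 + 9 = 203 draws guarantee 9 mint-E coins.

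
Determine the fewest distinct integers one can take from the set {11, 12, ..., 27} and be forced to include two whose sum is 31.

13

Group the elements by complementary pair {x, 31−x}: {11,20}, {12,19}, {13,18}, …, giving 5 two-element pairs and 7 integers whose partner 31−x falls outside [11,27].
Treating each of those 12 groups as a pigeonhole, one can pick one integer per group — 12 integers — with no two summing to 31.
The 13th integer lands in an occupied pair, forcing a sum of 31.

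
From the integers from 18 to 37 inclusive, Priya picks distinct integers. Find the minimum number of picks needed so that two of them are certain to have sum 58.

13

Group the elements by complementary pair {x, 58−x}: {21,37}, {22,36}, {23,35}, …, giving 8 two-element pairs, the single value 29 (it cannot pair with itself since the integers are distinct), and 3 integers whose partner 58−x falls outside [18,37].
By the pigeonhole principle, treating each of those 12 groups as a pigeonhole, one can pick one integer per group — 12 integers — with no two summing to 58.
The 13th integer lands in an occupied pair, forcing a sum of 58.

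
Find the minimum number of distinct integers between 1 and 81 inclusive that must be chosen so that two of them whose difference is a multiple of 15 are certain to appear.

Integers whose pairwise differences are multiples of 15 are exactly those sharing a remainder mod 15. By pigeonhole, the 15 residue classes mod 15 are the pigeonholes.
With 15 integers one could put 1 in each residue class and have no class reach 2.
The 16th integer pushes some class to 2, so 15·1 + 1 = 16.

16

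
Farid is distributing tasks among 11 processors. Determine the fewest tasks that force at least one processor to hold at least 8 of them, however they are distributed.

78

With 77 tasks one could put exactly 7 in each of the 11 processors, and no processor would reach 8.
One more task must land in a processor that already has 7, giving it 8.
So 11 × 7 + 1 = 78 tasks are required.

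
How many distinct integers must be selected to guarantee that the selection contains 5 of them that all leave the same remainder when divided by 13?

By the pigeonhole principle, the 13 residue classes mod 13 are the pigeonholes.
With 52 integers one could put 4 in each residue class and have no class reach 5.
The 53rd integer pushes some class to 5, so 13·4 + 1 = 53.

53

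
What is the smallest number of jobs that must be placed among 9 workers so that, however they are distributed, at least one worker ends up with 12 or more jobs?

100

With 99 jobs one could put exactly 11 in each of the 9 workers, and no worker would reach 12.
By the pigeonhole principle, one more job must land in a worker that already has 11, giving it 12.
So 9 × 11 + 1 = 100 jobs are required.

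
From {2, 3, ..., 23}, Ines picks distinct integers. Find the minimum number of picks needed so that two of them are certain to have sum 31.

Two chosen integers sum to 31 exactly when both halves of some pair {x, 31−x} with 8 ≤ x ≤ 31−x ≤ 23 are chosen — 8 such pairs.
The remaining 6 elements (those with no distinct partner in range) can never complete a 31-sum, so the worst case takes all of them and one from each pair: 6 + 8 = 14.
The 15th integer has to be the second member of some pair, so 14 + 1 = 15.

15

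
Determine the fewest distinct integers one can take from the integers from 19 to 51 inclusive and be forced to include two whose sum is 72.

19

A set avoiding the sum 72 can contain at most one of each pair {x, 72−x}, plus the 3 elements whose complement lies outside the range or equal to its own complement.
The integers 19, …, 36 (18 of them) are such a set: any two sum to at least 19+20 = 39 and at most 35+36 = 71 < 72.
Pigeonhole: any 19th integer completes one of the 15 pairs, so 19 choices force a sum of 72.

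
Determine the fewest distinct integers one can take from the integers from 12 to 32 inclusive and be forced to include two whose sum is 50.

Two chosen integers sum to 50 exactly when both halves of some pair {x, 50−x} with 18 ≤ x ≤ 50−x ≤ 32 are chosen — 7 such pairs.
The remaining 7 elements (those with no distinct partner in range) can never complete a 50-sum, so the worst case takes all of them and one from each pair: 7 + 7 = 14.
Pigeonhole: the 15th integer has to be the second member of some pair, so 14 + 1 = 15.

15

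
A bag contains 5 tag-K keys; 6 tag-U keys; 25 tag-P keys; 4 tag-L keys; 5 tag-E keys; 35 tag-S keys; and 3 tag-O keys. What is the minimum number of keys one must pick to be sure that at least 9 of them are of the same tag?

40

An adversary could hand out at most 8 keys per tag (5 tags run out sooner): 5 + 6 + 8 + 4 + 5 + 8 + 3 = 39 keys and still no tag has 9.
By the pigeonhole principle, one more key lands in a tag already at 8, so 40 draws are enough and 39 are not.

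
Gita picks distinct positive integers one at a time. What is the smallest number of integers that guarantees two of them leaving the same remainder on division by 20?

21

The 20 residue classes mod 20 are the pigeonholes.
With 20 integers one could put 1 in each residue class and have no class reach 2.
The 21st integer pushes some class to 2, so 20·1 + 1 = 21.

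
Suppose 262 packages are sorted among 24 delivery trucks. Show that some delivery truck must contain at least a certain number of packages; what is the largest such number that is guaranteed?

The 24 delivery trucks are the holes and the 262 packages are the pigeons.
If every delivery truck held at most 10 packages, the total would be at most 24 × 10 = 240, which is less than 262.
So some delivery truck holds at least ⌈262/24⌉ = 11 packages.

11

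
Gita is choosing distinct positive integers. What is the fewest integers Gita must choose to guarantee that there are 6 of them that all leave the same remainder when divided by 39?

196

By pigeonhole, the 39 residue classes mod 39 are the pigeonholes.
With 195 integers one could put 5 in each residue class and have no class reach 6.
The 196th integer pushes some class to 6, so 39·5 + 1 = 196.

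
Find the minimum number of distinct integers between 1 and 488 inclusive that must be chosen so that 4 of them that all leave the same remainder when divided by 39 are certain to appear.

118

The 39 residue classes mod 39 are the pigeonholes.
With 117 integers one could put 3 in each residue class and have no class reach 4.
The 118th integer pushes some class to 4, so 39·3 + 1 = 118.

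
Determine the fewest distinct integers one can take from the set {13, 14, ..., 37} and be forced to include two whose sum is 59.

Group the elements by complementary pair {x, 59−x}: {22,37}, {23,36}, {24,35}, …, giving 8 two-element pairs and 9 integers whose partner 59−x falls outside [13,37].
Pigeonhole: treating each of those 17 groups as a pigeonhole, one can pick one integer per group — 17 integers — with no two summing to 59.
The 18th integer lands in an occupied pair, forcing a sum of 59.

18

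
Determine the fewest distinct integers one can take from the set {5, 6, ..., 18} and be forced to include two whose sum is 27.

Group the elements by complementary pair {x, 27−x}: {9,18}, {10,17}, {11,16}, …, giving 5 two-element pairs and 4 integers whose partner 27−x falls outside [5,18].
Treating each of those 9 groups as a pigeonhole, one can pick one integer per group — 9 integers — with no two summing to 27.
The 10th integer lands in an occupied pair, forcing a sum of 27.

10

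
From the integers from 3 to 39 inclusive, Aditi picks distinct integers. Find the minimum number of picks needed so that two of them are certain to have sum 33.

A set avoiding the sum 33 can contain at most one of each pair {x, 33−x}, plus the 9 elements whose complement lies outside the range.
The integers 17, …, 39 (23 of them) are such a set: any two sum to at least 17+18 = 35 > 33.
Any 24th integer completes one of the 14 pairs, so 24 choices force a sum of 33.

24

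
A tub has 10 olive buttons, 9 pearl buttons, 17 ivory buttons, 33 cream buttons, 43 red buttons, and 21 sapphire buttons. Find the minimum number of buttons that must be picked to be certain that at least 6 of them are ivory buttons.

In the worst case for collecting ivory buttons, every non-ivory button comes out first.
There are 10 + 9 + 33 + 43 + 21 = 116 non-ivory buttons altogether.
After those, each further button must be ivory, so 116 + 6 = 122 draws guarantee 6 ivory buttons.

122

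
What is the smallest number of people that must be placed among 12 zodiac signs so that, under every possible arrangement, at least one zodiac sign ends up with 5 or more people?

With 48 people one could put exactly 4 in each of the 12 zodiac signs, and no zodiac sign would reach 5.
By the pigeonhole principle, one more person must land in a zodiac sign that already has 4, giving it 5.
So 12 × 4 + 1 = 49 people are required.

49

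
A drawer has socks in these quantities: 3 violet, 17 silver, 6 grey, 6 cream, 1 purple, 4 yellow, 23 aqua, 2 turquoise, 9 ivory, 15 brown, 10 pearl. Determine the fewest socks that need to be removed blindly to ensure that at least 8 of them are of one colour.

Put each drawn sock into a box by colour. The largest draw with every box below 8 takes min(count, 7) from each colour; colours with fewer than 7 contribute all they have.
Σ min(cᵢ, 7) = 3 + 7 + 6 + 6 + 1 + 4 + 7 + 2 + 7 + 7 + 7 = 57.
Draw number 57 + 1 = 58 must push one box to 8.

58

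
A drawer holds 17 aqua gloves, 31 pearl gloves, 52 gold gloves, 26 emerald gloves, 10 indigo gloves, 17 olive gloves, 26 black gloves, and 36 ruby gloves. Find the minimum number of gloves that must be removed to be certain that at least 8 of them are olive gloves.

206

In the worst case for collecting olive gloves, every non-olive glove comes out first.
There are 17 + 31 + 52 + 26 + 10 + 26 + 36 = 198 non-olive gloves altogether.
After those, each further glove must be olive, so 198 + 8 = 206 draws guarantee 8 olive gloves.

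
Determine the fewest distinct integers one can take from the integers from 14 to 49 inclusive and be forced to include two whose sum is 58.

A set avoiding the sum 58 can contain at most one of each pair {x, 58−x}, plus the 6 elements whose complement lies outside the range or equal to its own complement.
The integers 29, …, 49 (21 of them) are such a set: any two sum to at least 29+30 = 59 > 58.
Any 22nd integer completes one of the 15 pairs, so 22 choices force a sum of 58.

22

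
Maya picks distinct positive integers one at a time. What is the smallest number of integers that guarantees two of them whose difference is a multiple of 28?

29

Integers whose pairwise differences are multiples of 28 are exactly those sharing a remainder mod 28. By pigeonhole, the 28 residue classes mod 28 are the pigeonholes.
With 28 integers one could put 1 in each residue class and have no class reach 2.
The 29th integer pushes some class to 2, so 28·1 + 1 = 29.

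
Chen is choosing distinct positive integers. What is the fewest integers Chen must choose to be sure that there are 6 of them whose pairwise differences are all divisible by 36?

Integers whose pairwise differences are multiples of 36 are exactly those sharing a remainder mod 36. Pigeonhole: the 36 residue classes mod 36 are the pigeonholes.
With 180 integers one could put 5 in each residue class and have no class reach 6.
The 181st integer pushes some class to 6, so 36·5 + 1 = 181.

181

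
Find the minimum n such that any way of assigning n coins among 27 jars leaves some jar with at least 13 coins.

325

With 324 coins one could put exactly 12 in each of the 27 jars, and no jar would reach 13.
One more coin must land in a jar that already has 12, giving it 13.
So 27 × 12 + 1 = 325 coins are required.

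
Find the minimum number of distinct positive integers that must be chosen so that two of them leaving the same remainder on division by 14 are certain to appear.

15

By pigeonhole, the 14 residue classes mod 14 are the pigeonholes.
With 14 integers one could put 1 in each residue class and have no class reach 2.
The 15th integer pushes some class to 2, so 14·1 + 1 = 15.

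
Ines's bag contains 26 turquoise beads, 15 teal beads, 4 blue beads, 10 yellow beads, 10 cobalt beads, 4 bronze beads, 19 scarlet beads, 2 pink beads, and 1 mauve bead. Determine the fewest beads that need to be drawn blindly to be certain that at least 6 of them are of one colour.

37

By the pigeonhole principle, put each drawn bead into a box by colour. The largest draw with every box below 6 takes min(count, 5) from each colour; colours with fewer than 5 contribute all they have.
Σ min(cᵢ, 5) = 5 + 5 + 4 + 5 + 5 + 4 + 5 + 2 + 1 = 36.
Draw number 36 + 1 = 37 must push one box to 6.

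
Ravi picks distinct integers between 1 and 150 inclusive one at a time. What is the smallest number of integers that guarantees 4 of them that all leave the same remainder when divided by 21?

The 21 residue classes mod 21 are the pigeonholes.
With 63 integers one could put 3 in each residue class and have no class reach 4.
The 64th integer pushes some class to 4, so 21·3 + 1 = 64.

64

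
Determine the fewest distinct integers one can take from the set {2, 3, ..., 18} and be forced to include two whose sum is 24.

A set avoiding the sum 24 can contain at most one of each pair {x, 24−x}, plus the 5 elements whose complement lies outside the range or equal to its own complement.
The integers 2, …, 12 (11 of them) are such a set: any two sum to at least 2+3 = 5 and at most 11+12 = 23 < 24.
Any 12th integer completes one of the 6 pairs, so 12 choices force a sum of 24.

12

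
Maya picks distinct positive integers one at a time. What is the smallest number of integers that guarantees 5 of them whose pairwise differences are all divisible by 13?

Integers whose pairwise differences are multiples of 13 are exactly those sharing a remainder mod 13. The 13 residue classes mod 13 are the pigeonholes.
With 52 integers one could put 4 in each residue class and have no class reach 5.
The 53rd integer pushes some class to 5, so 13·4 + 1 = 53.

53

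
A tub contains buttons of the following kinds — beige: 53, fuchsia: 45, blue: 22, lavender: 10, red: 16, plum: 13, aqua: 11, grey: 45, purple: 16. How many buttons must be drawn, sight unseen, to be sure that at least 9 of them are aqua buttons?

In the worst case for collecting aqua buttons, every non-aqua button comes out first.
There are 53 + 45 + 22 + 10 + 16 + 13 + 45 + 16 = 220 non-aqua buttons altogether.
After those, each further button must be aqua, so 220 + 9 = 229 draws guarantee 9 aqua buttons.

229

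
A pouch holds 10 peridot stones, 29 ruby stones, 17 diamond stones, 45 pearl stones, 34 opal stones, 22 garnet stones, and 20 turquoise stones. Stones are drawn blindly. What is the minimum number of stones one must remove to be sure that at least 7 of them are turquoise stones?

In the worst case for collecting turquoise stones, every non-turquoise stone comes out first.
There are 10 + 29 + 17 + 45 + 34 + 22 = 157 non-turquoise stones altogether.
After those, each further stone must be turquoise, so 157 + 7 = 164 draws guarantee 7 turquoise stones.

164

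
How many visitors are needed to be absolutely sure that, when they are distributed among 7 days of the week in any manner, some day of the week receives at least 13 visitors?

85

With 84 visitors one could put exactly 12 in each of the 7 days of the week, and no day of the week would reach 13.
By pigeonhole, one more visitor must land in a day of the week that already has 12, giving it 13.
So 7 × 12 + 1 = 85 visitors are required.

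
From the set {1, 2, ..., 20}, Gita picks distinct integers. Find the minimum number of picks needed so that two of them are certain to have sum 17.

13

Group the elements by complementary pair {x, 17−x}: {1,16}, {2,15}, {3,14}, …, giving 8 two-element pairs and 4 integers whose partner 17−x falls outside [1,20].
Pigeonhole: treating each of those 12 groups as a pigeonhole, one can pick one integer per group — 12 integers — with no two summing to 17.
The 13th integer lands in an occupied pair, forcing a sum of 17.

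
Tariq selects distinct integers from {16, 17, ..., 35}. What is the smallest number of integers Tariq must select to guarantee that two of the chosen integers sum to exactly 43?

15

Two chosen integers sum to 43 exactly when both halves of some pair {x, 43−x} with 16 ≤ x ≤ 43−x ≤ 27 are chosen — 6 such pairs.
The remaining 8 elements (those with no distinct partner in range) can never complete a 43-sum, so the worst case takes all of them and one from each pair: 8 + 6 = 14.
Pigeonhole: the 15th integer has to be the second member of some pair, so 14 + 1 = 15.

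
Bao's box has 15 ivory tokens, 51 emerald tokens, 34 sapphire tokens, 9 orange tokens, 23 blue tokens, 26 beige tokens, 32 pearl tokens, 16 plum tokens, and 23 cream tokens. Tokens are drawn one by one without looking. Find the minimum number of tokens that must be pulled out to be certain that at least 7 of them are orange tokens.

In the worst case for collecting orange tokens, every non-orange token comes out first.
There are 15 + 51 + 34 + 23 + 26 + 32 + 16 + 23 = 220 non-orange tokens altogether.
After those, each further token must be orange, so 220 + 7 = 227 draws guarantee 7 orange tokens.

227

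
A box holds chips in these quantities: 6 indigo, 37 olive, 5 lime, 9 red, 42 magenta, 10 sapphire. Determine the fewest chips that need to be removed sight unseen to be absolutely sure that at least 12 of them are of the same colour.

An adversary could hand out at most 11 chips per colour (4 colours run out sooner): 6 + 11 + 5 + 9 + 11 + 10 = 52 chips and still no colour has 12.
Pigeonhole: one more chip lands in a colour already at 11, so 53 draws are enough and 52 are not.

53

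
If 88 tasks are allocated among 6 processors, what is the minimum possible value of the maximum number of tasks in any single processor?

The 6 processors are the holes and the 88 tasks are the pigeons.
If every processor held at most 14 tasks, the total would be at most 6 × 14 = 84, which is less than 88.
So some processor holds at least ⌈88/6⌉ = 15 tasks.

15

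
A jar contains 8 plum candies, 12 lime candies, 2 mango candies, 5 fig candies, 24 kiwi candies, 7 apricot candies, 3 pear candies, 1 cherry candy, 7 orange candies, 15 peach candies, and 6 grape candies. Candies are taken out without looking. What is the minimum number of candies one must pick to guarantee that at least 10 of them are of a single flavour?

An adversary could hand out at most 9 candies per flavour (8 flavours run out sooner): 8 + 9 + 2 + 5 + 9 + 7 + 3 + 1 + 7 + 9 + 6 = 66 candies and still no flavour has 10.
By pigeonhole, one more candy lands in a flavour already at 9, so 67 draws are enough and 66 are not.

67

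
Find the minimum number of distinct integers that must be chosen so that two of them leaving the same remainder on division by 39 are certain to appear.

40

The 39 residue classes mod 39 are the pigeonholes.
With 39 integers one could put 1 in each residue class and have no class reach 2.
The 40th integer pushes some class to 2, so 39·1 + 1 = 40.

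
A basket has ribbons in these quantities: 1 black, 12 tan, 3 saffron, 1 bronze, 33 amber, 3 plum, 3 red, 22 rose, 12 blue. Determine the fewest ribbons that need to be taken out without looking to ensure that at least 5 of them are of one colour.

Pigeonhole: the 9 colours are the holes; the ribbons drawn are the pigeons.
To avoid 5 of any one colour, the worst case takes at most 4 of each colour, or every ribbon of a colour that has fewer than 4.
That gives 1 + 4 + 3 + 1 + 4 + 3 + 3 + 4 + 4 = 27 ribbons with no colour reaching 5.
The next ribbon forces some colour to 5, so 27 + 1 = 28.

28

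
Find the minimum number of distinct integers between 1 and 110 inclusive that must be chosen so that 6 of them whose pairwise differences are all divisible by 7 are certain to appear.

36

Integers whose pairwise differences are multiples of 7 are exactly those sharing a remainder mod 7. By the pigeonhole principle, the 7 residue classes mod 7 are the pigeonholes.
With 35 integers one could put 5 in each residue class and have no class reach 6.
The 36th integer pushes some class to 6, so 7·5 + 1 = 36.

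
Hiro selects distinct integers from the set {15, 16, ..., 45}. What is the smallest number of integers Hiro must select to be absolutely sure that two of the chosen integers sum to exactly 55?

A set avoiding the sum 55 can contain at most one of each pair {x, 55−x}, plus the 5 elements whose complement lies outside the range.
The integers 28, …, 45 (18 of them) are such a set: any two sum to at least 28+29 = 57 > 55.
By pigeonhole, any 19th integer completes one of the 13 pairs, so 19 choices force a sum of 55.

19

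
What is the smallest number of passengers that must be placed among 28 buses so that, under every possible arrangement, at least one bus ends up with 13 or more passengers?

With 336 passengers one could put exactly 12 in each of the 28 buses, and no bus would reach 13.
Pigeonhole: one more passenger must land in a bus that already has 12, giving it 13.
So 28 × 12 + 1 = 337 passengers are required.

337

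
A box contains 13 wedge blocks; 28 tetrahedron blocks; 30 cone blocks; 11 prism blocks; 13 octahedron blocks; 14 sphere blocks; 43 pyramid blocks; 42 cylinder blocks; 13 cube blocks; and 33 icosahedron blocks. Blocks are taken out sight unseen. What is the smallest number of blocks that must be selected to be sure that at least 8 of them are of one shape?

Pigeonhole: put each drawn block into a box by shape. The largest draw with every box below 8 takes min(count, 7) from each shape.
Σ min(cᵢ, 7) = 7 + 7 + 7 + 7 + 7 + 7 + 7 + 7 + 7 + 7 = 70.
Draw number 70 + 1 = 71 must push one box to 8.

71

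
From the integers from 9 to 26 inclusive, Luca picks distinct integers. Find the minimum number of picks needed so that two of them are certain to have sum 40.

A set avoiding the sum 40 can contain at most one of each pair {x, 40−x}, plus the 6 elements whose complement lies outside the range or equal to its own complement.
The integers 9, …, 20 (12 of them) are such a set: any two sum to at least 9+10 = 19 and at most 19+20 = 39 < 40.
Any 13th integer completes one of the 6 pairs, so 13 choices force a sum of 40.

13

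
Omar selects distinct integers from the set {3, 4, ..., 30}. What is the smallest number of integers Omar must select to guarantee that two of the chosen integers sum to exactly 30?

17

Two chosen integers sum to 30 exactly when both halves of some pair {x, 30−x} with 3 ≤ x ≤ 30−x ≤ 27 are chosen — 12 such pairs.
The remaining 4 elements (those with no distinct partner in range) can never complete a 30-sum, so the worst case takes all of them and one from each pair: 4 + 12 = 16.
Pigeonhole: the 17th integer has to be the second member of some pair, so 16 + 1 = 17.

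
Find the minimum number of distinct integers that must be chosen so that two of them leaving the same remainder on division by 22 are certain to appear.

By the pigeonhole principle, the 22 residue classes mod 22 are the pigeonholes.
With 22 integers one could put 1 in each residue class and have no class reach 2.
The 23rd integer pushes some class to 2, so 22·1 + 1 = 23.

23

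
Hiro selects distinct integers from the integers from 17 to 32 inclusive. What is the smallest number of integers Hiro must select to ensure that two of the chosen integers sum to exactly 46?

11

A set avoiding the sum 46 can contain at most one of each pair {x, 46−x}, plus the 4 elements whose complement lies outside the range or equal to its own complement.
The integers 23, …, 32 (10 of them) are such a set: any two sum to at least 23+24 = 47 > 46.
By pigeonhole, any 11th integer completes one of the 6 pairs, so 11 choices force a sum of 46.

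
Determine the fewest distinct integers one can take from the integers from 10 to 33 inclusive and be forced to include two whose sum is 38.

16

A set avoiding the sum 38 can contain at most one of each pair {x, 38−x}, plus the 6 elements whose complement lies outside the range or equal to its own complement.
The integers 19, …, 33 (15 of them) are such a set: any two sum to at least 19+20 = 39 > 38.
Any 16th integer completes one of the 9 pairs, so 16 choices force a sum of 38.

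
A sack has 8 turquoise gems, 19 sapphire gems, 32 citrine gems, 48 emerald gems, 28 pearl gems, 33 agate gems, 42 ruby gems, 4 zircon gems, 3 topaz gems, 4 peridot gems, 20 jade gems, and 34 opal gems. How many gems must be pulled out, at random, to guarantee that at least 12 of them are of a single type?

An adversary could hand out at most 11 gems per type (4 types run out sooner): 8 + 11 + 11 + 11 + 11 + 11 + 11 + 4 + 3 + 4 + 11 + 11 = 107 gems and still no type has 12.
By the pigeonhole principle, one more gem lands in a type already at 11, so 108 draws are enough and 107 are not.

108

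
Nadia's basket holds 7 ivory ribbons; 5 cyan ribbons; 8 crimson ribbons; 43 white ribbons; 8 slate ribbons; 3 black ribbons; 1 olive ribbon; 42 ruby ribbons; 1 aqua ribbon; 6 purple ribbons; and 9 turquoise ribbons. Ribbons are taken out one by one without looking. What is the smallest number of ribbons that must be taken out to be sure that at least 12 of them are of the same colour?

An adversary could hand out at most 11 ribbons per colour (9 colours run out sooner): 7 + 5 + 8 + 11 + 8 + 3 + 1 + 11 + 1 + 6 + 9 = 70 ribbons and still no colour has 12.
One more ribbon lands in a colour already at 11, so 71 draws are enough and 70 are not.

71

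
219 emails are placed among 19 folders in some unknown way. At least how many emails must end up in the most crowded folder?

12

The 19 folders are the holes and the 219 emails are the pigeons.
If every folder held at most 11 emails, the total would be at most 19 × 11 = 209, which is less than 219.
So some folder holds at least ⌈219/19⌉ = 12 emails.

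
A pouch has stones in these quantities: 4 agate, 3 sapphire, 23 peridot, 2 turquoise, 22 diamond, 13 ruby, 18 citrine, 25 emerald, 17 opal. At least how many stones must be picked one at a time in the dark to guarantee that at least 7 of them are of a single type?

By pigeonhole, put each drawn stone into a box by type. The largest draw with every box below 7 takes min(count, 6) from each type; types with fewer than 6 contribute all they have.
Σ min(cᵢ, 6) = 4 + 3 + 6 + 2 + 6 + 6 + 6 + 6 + 6 = 45.
Draw number 45 + 1 = 46 must push one box to 7.

46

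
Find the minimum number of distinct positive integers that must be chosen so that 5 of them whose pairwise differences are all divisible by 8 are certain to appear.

33

Integers whose pairwise differences are multiples of 8 are exactly those sharing a remainder mod 8. Pigeonhole: the 8 residue classes mod 8 are the pigeonholes.
With 32 integers one could put 4 in each residue class and have no class reach 5.
The 33rd integer pushes some class to 5, so 8·4 + 1 = 33.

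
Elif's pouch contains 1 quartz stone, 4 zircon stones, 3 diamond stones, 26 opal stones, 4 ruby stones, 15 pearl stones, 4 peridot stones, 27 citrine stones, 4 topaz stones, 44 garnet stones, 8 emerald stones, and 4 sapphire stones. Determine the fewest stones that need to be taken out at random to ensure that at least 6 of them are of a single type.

50

Pigeonhole: put each drawn stone into a box by type. The largest draw with every box below 6 takes min(count, 5) from each type; types with fewer than 5 contribute all they have.
Σ min(cᵢ, 5) = 1 + 4 + 3 + 5 + 4 + 5 + 4 + 5 + 4 + 5 + 5 + 4 = 49.
Draw number 49 + 1 = 50 must push one box to 6.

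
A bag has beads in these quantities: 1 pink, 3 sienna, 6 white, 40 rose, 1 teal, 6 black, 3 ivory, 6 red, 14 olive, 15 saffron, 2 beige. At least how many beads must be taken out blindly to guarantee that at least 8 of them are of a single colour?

By pigeonhole, put each drawn bead into a box by colour. The largest draw with every box below 8 takes min(count, 7) from each colour; colours with fewer than 7 contribute all they have.
Σ min(cᵢ, 7) = 1 + 3 + 6 + 7 + 1 + 6 + 3 + 6 + 7 + 7 + 2 = 49.
Draw number 49 + 1 = 50 must push one box to 8.

50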